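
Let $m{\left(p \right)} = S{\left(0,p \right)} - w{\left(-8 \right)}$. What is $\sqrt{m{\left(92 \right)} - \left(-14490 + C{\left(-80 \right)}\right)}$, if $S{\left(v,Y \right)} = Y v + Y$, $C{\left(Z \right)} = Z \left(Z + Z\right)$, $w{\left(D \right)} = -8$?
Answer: $\sqrt{1790} \approx 42.308$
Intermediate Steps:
$C{\left(Z \right)} = 2 Z^{2}$ ($C{\left(Z \right)} = Z 2 Z = 2 Z^{2}$)
$S{\left(v,Y \right)} = Y + Y v$
$m{\left(p \right)} = 8 + p$ ($m{\left(p \right)} = p \left(1 + 0\right) - -8 = p 1 + 8 = p + 8 = 8 + p$)
$\sqrt{m{\left(92 \right)} - \left(-14490 + C{\left(-80 \right)}\right)} = \sqrt{\left(8 + 92\right) + \left(14490 - 2 \left(-80\right)^{2}\right)} = \sqrt{100 + \left(14490 - 2 \cdot 6400\right)} = \sqrt{100 + \left(14490 - 12800\right)} = \sqrt{100 + 1690} = \sqrt{1790}$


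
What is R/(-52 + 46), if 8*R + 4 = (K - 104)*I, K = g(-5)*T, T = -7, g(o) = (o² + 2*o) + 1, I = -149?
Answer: -8045/12 ≈ -670.42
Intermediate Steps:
g(o) = 1 + o² + 2*o
K = -112 (K = (1 + (-5)² + 2*(-5))*(-7) = (1 + 25 - 10)*(-7) = 16*(-7) = -112)
R = 8045/2 (R = -½ + ((-112 - 104)*(-149))/8 = -½ + (-216*(-149))/8 = -½ + (⅛)*32184 = -½ + 4023 = 8045/2 ≈ 4022.5)
R/(-52 + 46) = 8045/(2*(-52 + 46)) = (8045/2)/(-6) = (8045/2)*(-⅙) = -8045/12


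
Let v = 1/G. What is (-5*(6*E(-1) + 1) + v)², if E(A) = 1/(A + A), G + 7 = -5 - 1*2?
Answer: 19321/196 ≈ 98.577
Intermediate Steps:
G = -14 (G = -7 + (-5 - 1*2) = -7 + (-5 - 2) = -7 - 7 = -14)
E(A) = 1/(2*A)
v = -1/14 (v = 1/(-14) = -1/14 ≈ -0.071429)
(-5*(6*E(-1) + 1) + v)² = (-5*(6*((½)/(-1)) + 1) - 1/14)² = (-5*(6*((½)*(-1)) + 1) - 1/14)² = (-5*(6*(-½) + 1) - 1/14)² = (-5*(-3 + 1) - 1/14)² = (-5*(-2) - 1/14)² = (10 - 1/14)² = (139/14)² = 19321/196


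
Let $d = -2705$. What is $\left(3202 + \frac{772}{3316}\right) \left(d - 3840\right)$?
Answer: $- \frac{17374690795}{829} \approx -2.0959 \cdot 10^{7}$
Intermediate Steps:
$\left(3202 + \frac{772}{3316}\right) \left(d - 3840\right) = \left(3202 + \frac{772}{3316}\right) \left(-2705 - 3840\right) = \left(3202 + 772 \cdot \frac{1}{3316}\right) \left(-6545\right) = \left(3202 + \frac{193}{829}\right) \left(-6545\right) = \frac{2654651}{829} \left(-6545\right) = - \frac{17374690795}{829}$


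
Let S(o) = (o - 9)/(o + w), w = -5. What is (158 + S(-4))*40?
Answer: 57400/9 ≈ 6377.8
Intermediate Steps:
S(o) = (-9 + o)/(-5 + o) (S(o) = (o - 9)/(o - 5) = (-9 + o)/(-5 + o))
(158 + S(-4))*40 = (158 + (-9 - 4)/(-5 - 4))*40 = (158 - 13/(-9))*40 = (158 - ⅑*(-13))*40 = (158 + 13/9)*40 = (1435/9)*40 = 57400/9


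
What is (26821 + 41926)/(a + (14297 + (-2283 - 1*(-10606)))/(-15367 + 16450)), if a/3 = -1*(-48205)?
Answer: 24817667/52213555 ≈ 0.47531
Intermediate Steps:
a = 144615 (a = 3*(-1*(-48205)) = 3*48205 = 144615)
(26821 + 41926)/(a + (14297 + (-2283 - 1*(-10606)))/(-15367 + 16450)) = (26821 + 41926)/(144615 + (14297 + (-2283 - 1*(-10606)))/(-15367 + 16450)) = 68747/(144615 + (14297 + (-2283 + 10606))/1083) = 68747/(144615 + (14297 + 8323)*(1/1083)) = 68747/(144615 + 22620*(1/1083)) = 68747/(144615 + 7540/361) = 68747/(52213555/361) = 68747*(361/52213555) = 24817667/52213555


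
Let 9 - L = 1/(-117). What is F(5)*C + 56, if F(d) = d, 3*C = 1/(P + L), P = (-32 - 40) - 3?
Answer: 432181/7721 ≈ 55.975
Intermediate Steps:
L = 1054/117 (L = 9 - 1/(-117) = 9 - 1*(-1/117) = 9 + 1/117 = 1054/117 ≈ 9.0085)
P = -75 (P = -72 - 3 = -75)
C = -39/7721 (C = 1/(3*(-75 + 1054/117)) = 1/(3*(-7721/117)) = (⅓)*(-117/7721) = -39/7721 ≈ -0.0050512)
F(5)*C + 56 = 5*(-39/7721) + 56 = -195/7721 + 56 = 432181/7721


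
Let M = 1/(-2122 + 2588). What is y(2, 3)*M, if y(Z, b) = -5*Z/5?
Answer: -1/233 ≈ -0.0042918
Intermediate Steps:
y(Z, b) = -Z (y(Z, b) = -5*Z*(1/5) = -Z)
M = 1/466 ≈ 0.0021459
y(2, 3)*M = -1*2*(1/466) = -2*1/466 = -1/233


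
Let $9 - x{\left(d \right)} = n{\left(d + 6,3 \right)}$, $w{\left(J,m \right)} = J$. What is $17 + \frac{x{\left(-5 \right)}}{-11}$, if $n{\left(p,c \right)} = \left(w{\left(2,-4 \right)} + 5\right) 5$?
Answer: $\frac{213}{11} \approx 19.364$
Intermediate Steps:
$n{\left(p,c \right)} = 35$ ($n{\left(p,c \right)} = \left(2 + 5\right) 5 = 7 \cdot 5 = 35$)
$x{\left(d \right)} = -26$ ($x{\left(d \right)} = 9 - 35 = -26$)
$17 + \frac{x{\left(-5 \right)}}{-11} = 17 + \frac{1}{-11} \left(-26\right) = 17 - - \frac{26}{11} = 17 + \frac{26}{11} = \frac{213}{11}$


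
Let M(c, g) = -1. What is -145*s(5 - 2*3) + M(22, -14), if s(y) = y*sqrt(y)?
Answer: -1 + 145*I ≈ -1.0 + 145.0*I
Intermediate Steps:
s(y) = y**(3/2)
-145*s(5 - 2*3) + M(22, -14) = -145*(5 - 2*3)**(3/2) - 1 = -145*(5 - 6)**(3/2) - 1 = -(-145)*I - 1 = 145*I - 1 = -1 + 145*I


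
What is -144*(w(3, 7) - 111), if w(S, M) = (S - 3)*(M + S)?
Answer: 15984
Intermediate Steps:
w(S, M) = (-3 + S)*(M + S)
-144*(w(3, 7) - 111) = -144*((3² - 3*7 - 3*3 + 7*3) - 111) = -144*((9 - 21 - 9 + 21) - 111) = -144*(0 - 111) = -144*(-111) = 15984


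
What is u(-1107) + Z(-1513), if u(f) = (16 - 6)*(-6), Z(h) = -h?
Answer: 1453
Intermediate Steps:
u(f) = -60 (u(f) = 10*(-6) = -60)
u(-1107) + Z(-1513) = -60 - 1*(-1513) = -60 + 1513 = 1453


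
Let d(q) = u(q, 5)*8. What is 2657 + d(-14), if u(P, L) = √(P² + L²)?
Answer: 2657 + 8*√221 ≈ 2775.9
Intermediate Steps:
u(P, L) = √(L² + P²)
d(q) = 8*√(25 + q²) (d(q) = √(5² + q²)*8 = √(25 + q²)*8 = 8*√(25 + q²))
2657 + d(-14) = 2657 + 8*√(25 + (-14)²) = 2657 + 8*√(25 + 196) = 2657 + 8*√221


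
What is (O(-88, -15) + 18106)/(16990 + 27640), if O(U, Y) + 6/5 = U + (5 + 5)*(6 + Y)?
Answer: 44817/111575 ≈ 0.40168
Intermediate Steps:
O(U, Y) = 294/5 + U + 10*Y (O(U, Y) = -6/5 + (U + (5 + 5)*(6 + Y)) = -6/5 + (U + 10*(6 + Y)) = -6/5 + (U + (60 + 10*Y)) = -6/5 + (60 + U + 10*Y) = 294/5 + U + 10*Y)
(O(-88, -15) + 18106)/(16990 + 27640) = ((294/5 - 88 + 10*(-15)) + 18106)/(16990 + 27640) = ((294/5 - 88 - 150) + 18106)/44630 = (-896/5 + 18106)*(1/44630) = (89634/5)*(1/44630) = 44817/111575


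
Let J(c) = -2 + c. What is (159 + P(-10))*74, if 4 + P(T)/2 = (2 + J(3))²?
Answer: 12506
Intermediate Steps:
P(T) = 10 (P(T) = -8 + 2*(2 + (-2 + 3))² = -8 + 2*(2 + 1)² = -8 + 2*3² = -8 + 2*9 = -8 + 18 = 10)
(159 + P(-10))*74 = (159 + 10)*74 = 169*74 = 12506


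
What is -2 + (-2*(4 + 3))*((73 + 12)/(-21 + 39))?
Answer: -613/9 ≈ -68.111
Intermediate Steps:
-2 + (-2*(4 + 3))*((73 + 12)/(-21 + 39)) = -2 + (-2*7)*(85/18) = -2 - 1190/18 = -2 - 14*85/18 = -2 - 595/9 = -613/9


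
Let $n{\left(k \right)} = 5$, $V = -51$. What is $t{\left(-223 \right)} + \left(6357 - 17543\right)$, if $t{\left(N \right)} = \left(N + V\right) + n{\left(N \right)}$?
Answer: $-11455$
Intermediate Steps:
$t{\left(N \right)} = -46 + N$ ($t{\left(N \right)} = \left(N - 51\right) + 5 = \left(-51 + N\right) + 5 = -46 + N$)
$t{\left(-223 \right)} + \left(6357 - 17543\right) = \left(-46 - 223\right) + \left(6357 - 17543\right) = -269 + \left(6357 - 17543\right) = -269 - 11186 = -11455$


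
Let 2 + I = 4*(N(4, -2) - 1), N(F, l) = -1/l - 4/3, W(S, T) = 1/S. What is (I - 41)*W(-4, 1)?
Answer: 151/12 ≈ 12.583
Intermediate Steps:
N(F, l) = -4/3 - 1/l (N(F, l) = -1/l - 4*1/3 = -1/l - 4/3 = -4/3 - 1/l)
I = -28/3 (I = -2 + 4*((-4/3 - 1/(-2)) - 1) = -2 + 4*((-4/3 - 1*(-1/2)) - 1) = -2 + 4*((-4/3 + 1/2) - 1) = -2 + 4*(-5/6 - 1) = -2 + 4*(-11/6) = -2 - 22/3 = -28/3 ≈ -9.3333)
(I - 41)*W(-4, 1) = (-28/3 - 41)/(-4) = -151/3*(-1/4) = 151/12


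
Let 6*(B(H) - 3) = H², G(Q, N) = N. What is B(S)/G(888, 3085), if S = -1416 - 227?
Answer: 2699467/18510 ≈ 145.84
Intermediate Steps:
S = -1643
B(H) = 3 + H²/6
B(S)/G(888, 3085) = (3 + (⅙)*(-1643)²)/3085 = (3 + (⅙)*2699449)*(1/3085) = (3 + 2699449/6)*(1/3085) = (2699467/6)*(1/3085) = 2699467/18510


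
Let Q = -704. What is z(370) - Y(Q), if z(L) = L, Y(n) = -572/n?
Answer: 5907/16 ≈ 369.19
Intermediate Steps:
z(370) - Y(Q) = 370 - (-572)/(-704) = 370 - (-572)*(-1)/704 = 370 - 1*13/16 = 370 - 13/16 = 5907/16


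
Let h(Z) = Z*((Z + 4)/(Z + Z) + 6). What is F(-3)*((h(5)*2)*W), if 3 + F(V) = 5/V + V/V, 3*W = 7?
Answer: -1771/3 ≈ -590.33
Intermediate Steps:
h(Z) = Z*(6 + (4 + Z)/(2*Z)) (h(Z) = Z*((4 + Z)/((2*Z)) + 6) = Z*((4 + Z)*(1/(2*Z)) + 6) = Z*((4 + Z)/(2*Z) + 6) = Z*(6 + (4 + Z)/(2*Z)))
W = 7/3 (W = (⅓)*7 = 7/3 ≈ 2.3333)
F(V) = -2 + 5/V (F(V) = -3 + (5/V + V/V) = -3 + (5/V + 1) = -3 + (1 + 5/V) = -2 + 5/V)
F(-3)*((h(5)*2)*W) = (-2 + 5/(-3))*(((2 + (13/2)*5)*2)*(7/3)) = (-2 + 5*(-⅓))*(((2 + 65/2)*2)*(7/3)) = (-2 - 5/3)*(((69/2)*2)*(7/3)) = -253*7/3 = -11/3*161 = -1771/3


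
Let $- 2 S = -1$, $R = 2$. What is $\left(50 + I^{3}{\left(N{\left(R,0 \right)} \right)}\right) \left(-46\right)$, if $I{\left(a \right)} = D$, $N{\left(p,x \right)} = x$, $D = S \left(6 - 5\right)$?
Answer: $- \frac{9223}{4} \approx -2305.8$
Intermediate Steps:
$S = \frac{1}{2}$ ($S = \left(- \frac{1}{2}\right) \left(-1\right) = \frac{1}{2} \approx 0.5$)
$D = \frac{1}{2}$ ($D = \frac{6 - 5}{2} = \frac{1}{2} \cdot 1 = \frac{1}{2} \approx 0.5$)
$I{\left(a \right)} = \frac{1}{2}$
$\left(50 + I^{3}{\left(N{\left(R,0 \right)} \right)}\right) \left(-46\right) = \left(50 + \left(\frac{1}{2}\right)^{3}\right) \left(-46\right) = \left(50 + \frac{1}{8}\right) \left(-46\right) = \frac{401}{8} \left(-46\right) = - \frac{9223}{4}$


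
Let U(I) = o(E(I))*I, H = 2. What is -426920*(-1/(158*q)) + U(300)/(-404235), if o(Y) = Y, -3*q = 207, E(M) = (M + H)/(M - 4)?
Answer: -70949285495/1811754321 ≈ -39.161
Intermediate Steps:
E(M) = (2 + M)/(-4 + M) (E(M) = (M + 2)/(M - 4) = (2 + M)/(-4 + M))
q = -69 (q = -1/3*207 = -69)
U(I) = I*(2 + I)/(-4 + I) (U(I) = ((2 + I)/(-4 + I))*I = I*(2 + I)/(-4 + I))
-426920*(-1/(158*q)) + U(300)/(-404235) = -426920/((-158*(-69))) + (300*(2 + 300)/(-4 + 300))/(-404235) = -426920/10902 + (300*302/296)*(-1/404235) = -426920*1/10902 + (300*(1/296)*302)*(-1/404235) = -213460/5451 + (11325/37)*(-1/404235) = -213460/5451 - 755/997113 = -70949285495/1811754321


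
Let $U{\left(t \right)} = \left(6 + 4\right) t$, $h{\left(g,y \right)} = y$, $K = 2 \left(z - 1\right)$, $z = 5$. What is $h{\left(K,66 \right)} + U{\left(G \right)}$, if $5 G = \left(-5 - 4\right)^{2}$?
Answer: $228$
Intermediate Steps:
$K = 8$ ($K = 2 \left(5 - 1\right) = 2 \cdot 4 = 8$)
$G = \frac{81}{5}$ ($G = \frac{\left(-5 - 4\right)^{2}}{5} = \frac{\left(-9\right)^{2}}{5} = \frac{1}{5} \cdot 81 = \frac{81}{5} \approx 16.2$)
$U{\left(t \right)} = 10 t$
$h{\left(K,66 \right)} + U{\left(G \right)} = 66 + 10 \cdot \frac{81}{5} = 66 + 162 = 228$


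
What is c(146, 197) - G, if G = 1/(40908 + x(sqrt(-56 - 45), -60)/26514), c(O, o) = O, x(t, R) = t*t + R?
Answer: 158356617932/1084634551 ≈ 146.00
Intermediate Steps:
x(t, R) = R + t**2 (x(t, R) = t**2 + R = R + t**2)
G = 26514/1084634551 (G = 1/(40908 + (-60 + (sqrt(-56 - 45))**2)/26514) = 1/(40908 + (-60 + (sqrt(-101))**2)*(1/26514)) = 1/(40908 + (-60 + (I*sqrt(101))**2)*(1/26514)) = 1/(40908 + (-60 - 101)*(1/26514)) = 1/(40908 - 161*1/26514) = 1/(40908 - 161/26514) = 1/(1084634551/26514) = 26514/1084634551 ≈ 2.4445e-5)
c(146, 197) - G = 146 - 1*26514/1084634551 = 146 - 26514/1084634551 = 158356617932/1084634551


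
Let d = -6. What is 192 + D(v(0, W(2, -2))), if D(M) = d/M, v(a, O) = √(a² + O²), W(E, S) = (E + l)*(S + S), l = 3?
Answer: 1917/10 ≈ 191.70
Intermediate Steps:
W(E, S) = 2*S*(3 + E) (W(E, S) = (E + 3)*(S + S) = (3 + E)*(2*S) = 2*S*(3 + E))
v(a, O) = √(O² + a²)
D(M) = -6/M
192 + D(v(0, W(2, -2))) = 192 - 6/√((2*(-2)*(3 + 2))² + 0²) = 192 - 6/√((2*(-2)*5)² + 0) = 192 - 6/√((-20)² + 0) = 192 - 6/√(400 + 0) = 192 - 6/(√400) = 192 - 6/20 = 192 - 6*1/20 = 192 - 3/10 = 1917/10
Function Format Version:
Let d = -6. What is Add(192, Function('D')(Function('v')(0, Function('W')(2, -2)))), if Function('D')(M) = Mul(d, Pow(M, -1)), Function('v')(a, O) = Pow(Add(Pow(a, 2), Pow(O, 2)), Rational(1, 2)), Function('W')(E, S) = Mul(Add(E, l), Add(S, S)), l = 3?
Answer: Rational(1917, 10) ≈ 191.70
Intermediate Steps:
Function('W')(E, S) = Mul(2, S, Add(3, E)) (Function('W')(E, S) = Mul(Add(E, 3), Add(S, S)) = Mul(Add(3, E), Mul(2, S)) = Mul(2, S, Add(3, E)))
Function('v')(a, O) = Pow(Add(Pow(O, 2), Pow(a, 2)), Rational(1, 2))
Function('D')(M) = Mul(-6, Pow(M, -1))
Add(192, Function('D')(Function('v')(0, Function('W')(2, -2)))) = Add(192, Mul(-6, Pow(Pow(Add(Pow(Mul(2, -2, Add(3, 2)), 2), Pow(0, 2)), Rational(1, 2)), -1))) = Add(192, Mul(-6, Pow(Pow(Add(Pow(Mul(2, -2, 5), 2), 0), Rational(1, 2)), -1))) = Add(192, Mul(-6, Pow(Pow(Add(Pow(-20, 2), 0), Rational(1, 2)), -1))) = Add(192, Mul(-6, Pow(Pow(Add(400, 0), Rational(1, 2)), -1))) = Add(192, Mul(-6, Pow(Pow(400, Rational(1, 2)), -1))) = Add(192, Mul(-6, Pow(20, -1))) = Add(192, Mul(-6, Rational(1, 20))) = Add(192, Rational(-3, 10)) = Rational(1917, 10)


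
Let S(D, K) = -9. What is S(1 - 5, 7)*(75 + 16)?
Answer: -819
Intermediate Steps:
S(1 - 5, 7)*(75 + 16) = -9*(75 + 16) = -9*91 = -819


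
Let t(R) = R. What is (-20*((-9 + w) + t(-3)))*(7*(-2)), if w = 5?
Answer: -1960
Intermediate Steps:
(-20*((-9 + w) + t(-3)))*(7*(-2)) = (-20*((-9 + 5) - 3))*(7*(-2)) = -20*(-4 - 3)*(-14) = -20*(-7)*(-14) = 140*(-14) = -1960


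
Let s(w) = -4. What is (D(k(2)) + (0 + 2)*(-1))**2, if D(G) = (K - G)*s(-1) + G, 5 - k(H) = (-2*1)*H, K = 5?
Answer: 529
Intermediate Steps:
k(H) = 5 + 2*H (k(H) = 5 - (-2*1)*H = 5 - (-2)*H = 5 + 2*H)
D(G) = -20 + 5*G (D(G) = (5 - G)*(-4) + G = (-20 + 4*G) + G = -20 + 5*G)
(D(k(2)) + (0 + 2)*(-1))**2 = ((-20 + 5*(5 + 2*2)) + (0 + 2)*(-1))**2 = ((-20 + 5*(5 + 4)) + 2*(-1))**2 = ((-20 + 5*9) - 2)**2 = ((-20 + 45) - 2)**2 = (25 - 2)**2 = 23**2 = 529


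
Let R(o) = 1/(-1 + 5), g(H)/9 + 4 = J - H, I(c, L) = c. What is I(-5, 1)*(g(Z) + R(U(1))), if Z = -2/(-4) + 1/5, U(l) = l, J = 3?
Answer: 301/4 ≈ 75.250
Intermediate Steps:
Z = 7/10 (Z = -2*(-¼) + 1*(⅕) = ½ + ⅕ = 7/10 ≈ 0.70000)
g(H) = -9 - 9*H (g(H) = -36 + 9*(3 - H) = -36 + (27 - 9*H) = -9 - 9*H)
R(o) = ¼ (R(o) = 1/4 = ¼)
I(-5, 1)*(g(Z) + R(U(1))) = -5*((-9 - 9*7/10) + ¼) = -5*((-9 - 63/10) + ¼) = -5*(-153/10 + ¼) = -5*(-301/20) = 301/4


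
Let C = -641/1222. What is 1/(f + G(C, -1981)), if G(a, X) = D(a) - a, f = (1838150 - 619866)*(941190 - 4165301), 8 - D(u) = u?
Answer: -611/2399936418609635 ≈ -2.5459e-13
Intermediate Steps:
D(u) = 8 - u
C = -641/1222 (C = -641*1/1222 = -641/1222 ≈ -0.52455)
f = -3927882845524 (f = 1218284*(-3224111) = -3927882845524)
G(a, X) = 8 - 2*a (G(a, X) = (8 - a) - a = 8 - 2*a)
1/(f + G(C, -1981)) = 1/(-3927882845524 + (8 - 2*(-641/1222))) = 1/(-3927882845524 + (8 + 641/611)) = 1/(-3927882845524 + 5529/611) = 1/(-2399936418609635/611) = -611/2399936418609635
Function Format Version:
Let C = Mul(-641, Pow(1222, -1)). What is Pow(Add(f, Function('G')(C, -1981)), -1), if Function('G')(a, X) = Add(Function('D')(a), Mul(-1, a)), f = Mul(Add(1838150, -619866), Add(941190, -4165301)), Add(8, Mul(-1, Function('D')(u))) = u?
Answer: Rational(-611, 2399936418609635) ≈ -2.5459e-13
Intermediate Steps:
Function('D')(u) = Add(8, Mul(-1, u))
C = Rational(-641, 1222) (C = Mul(-641, Rational(1, 1222)) = Rational(-641, 1222) ≈ -0.52455)
f = -3927882845524 (f = Mul(1218284, -3224111) = -3927882845524)
Function('G')(a, X) = Add(8, Mul(-2, a)) (Function('G')(a, X) = Add(Add(8, Mul(-1, a)), Mul(-1, a)) = Add(8, Mul(-2, a)))
Pow(Add(f, Function('G')(C, -1981)), -1) = Pow(Add(-3927882845524, Add(8, Mul(-2, Rational(-641, 1222)))), -1) = Pow(Add(-3927882845524, Add(8, Rational(641, 611))), -1) = Pow(Add(-3927882845524, Rational(5529, 611)), -1) = Pow(Rational(-2399936418609635, 611), -1) = Rational(-611, 2399936418609635)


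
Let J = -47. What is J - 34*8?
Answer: -319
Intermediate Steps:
J - 34*8 = -47 - 34*8 = -47 - 272 = -319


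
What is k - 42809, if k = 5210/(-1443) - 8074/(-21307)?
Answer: -9204929479/215007 ≈ -42812.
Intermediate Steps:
k = -694816/215007 (k = 5210*(-1/1443) - 8074*(-1/21307) = -5210/1443 + 734/1937 = -694816/215007 ≈ -3.2316)
k - 42809 = -694816/215007 - 42809 = -9204929479/215007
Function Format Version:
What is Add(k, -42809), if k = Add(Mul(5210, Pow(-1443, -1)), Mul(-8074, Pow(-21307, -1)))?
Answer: Rational(-9204929479, 215007) ≈ -42812.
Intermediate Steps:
k = Rational(-694816, 215007) (k = Add(Mul(5210, Rational(-1, 1443)), Mul(-8074, Rational(-1, 21307))) = Add(Rational(-5210, 1443), Rational(734, 1937)) = Rational(-694816, 215007) ≈ -3.2316)
Add(k, -42809) = Add(Rational(-694816, 215007), -42809) = Rational(-9204929479, 215007)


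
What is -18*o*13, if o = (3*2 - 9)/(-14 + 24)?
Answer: 351/5 ≈ 70.200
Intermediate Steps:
o = -3/10 (o = (6 - 9)/10 = -3*⅒ = -3/10 ≈ -0.30000)
-18*o*13 = -18*(-3/10)*13 = (27/5)*13 = 351/5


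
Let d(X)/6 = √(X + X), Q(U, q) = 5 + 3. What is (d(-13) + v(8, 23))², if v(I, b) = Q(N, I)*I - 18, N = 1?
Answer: 1180 + 552*I*√26 ≈ 1180.0 + 2814.7*I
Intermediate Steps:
Q(U, q) = 8
d(X) = 6*√2*√X (d(X) = 6*√(X + X) = 6*√(2*X) = 6*(√2*√X) = 6*√2*√X)
v(I, b) = -18 + 8*I (v(I, b) = 8*I - 18 = -18 + 8*I)
(d(-13) + v(8, 23))² = (6*√2*√(-13) + (-18 + 8*8))² = (6*√2*(I*√13) + (-18 + 64))² = (6*I*√26 + 46)² = (46 + 6*I*√26)²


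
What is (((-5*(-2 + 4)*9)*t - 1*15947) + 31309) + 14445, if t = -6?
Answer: 30347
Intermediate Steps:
(((-5*(-2 + 4)*9)*t - 1*15947) + 31309) + 14445 = (((-5*(-2 + 4)*9)*(-6) - 1*15947) + 31309) + 14445 = (((-5*2*9)*(-6) - 15947) + 31309) + 14445 = ((-10*9*(-6) - 15947) + 31309) + 14445 = ((-90*(-6) - 15947) + 31309) + 14445 = ((540 - 15947) + 31309) + 14445 = (-15407 + 31309) + 14445 = 15902 + 14445 = 30347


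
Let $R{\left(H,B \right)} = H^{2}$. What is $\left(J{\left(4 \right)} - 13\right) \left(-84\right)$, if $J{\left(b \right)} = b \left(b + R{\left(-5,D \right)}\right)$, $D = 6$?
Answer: $-8652$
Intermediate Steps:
$J{\left(b \right)} = b \left(25 + b\right)$ ($J{\left(b \right)} = b \left(b + \left(-5\right)^{2}\right) = b \left(b + 25\right) = b \left(25 + b\right)$)
$\left(J{\left(4 \right)} - 13\right) \left(-84\right) = \left(4 \left(25 + 4\right) - 13\right) \left(-84\right) = \left(4 \cdot 29 - 13\right) \left(-84\right) = \left(116 - 13\right) \left(-84\right) = 103 \left(-84\right) = -8652$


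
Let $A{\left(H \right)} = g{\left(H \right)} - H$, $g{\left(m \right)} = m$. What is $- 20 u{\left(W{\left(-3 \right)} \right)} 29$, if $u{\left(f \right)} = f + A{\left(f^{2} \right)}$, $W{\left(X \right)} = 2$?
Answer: $-1160$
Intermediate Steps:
$A{\left(H \right)} = 0$ ($A{\left(H \right)} = H - H = 0$)
$u{\left(f \right)} = f$ ($u{\left(f \right)} = f + 0 = f$)
$- 20 u{\left(W{\left(-3 \right)} \right)} 29 = \left(-20\right) 2 \cdot 29 = \left(-40\right) 29 = -1160$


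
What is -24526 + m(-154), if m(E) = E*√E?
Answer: -24526 - 154*I*√154 ≈ -24526.0 - 1911.1*I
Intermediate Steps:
m(E) = E^(3/2)
-24526 + m(-154) = -24526 + (-154)^(3/2) = -24526 - 154*I*√154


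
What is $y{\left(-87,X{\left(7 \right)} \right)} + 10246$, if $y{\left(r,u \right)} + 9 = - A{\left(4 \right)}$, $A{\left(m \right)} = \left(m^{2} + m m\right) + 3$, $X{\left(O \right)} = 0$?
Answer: $10202$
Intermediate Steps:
$A{\left(m \right)} = 3 + 2 m^{2}$ ($A{\left(m \right)} = \left(m^{2} + m^{2}\right) + 3 = 2 m^{2} + 3 = 3 + 2 m^{2}$)
$y{\left(r,u \right)} = -44$ ($y{\left(r,u \right)} = -9 - \left(3 + 2 \cdot 4^{2}\right) = -9 - \left(3 + 2 \cdot 16\right) = -9 - \left(3 + 32\right) = -9 - 35 = -44$)
$y{\left(-87,X{\left(7 \right)} \right)} + 10246 = -44 + 10246 = 10202$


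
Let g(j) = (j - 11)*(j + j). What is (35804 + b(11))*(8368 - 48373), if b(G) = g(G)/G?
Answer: -1432339020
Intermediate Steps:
g(j) = 2*j*(-11 + j) (g(j) = (-11 + j)*(2*j) = 2*j*(-11 + j))
b(G) = -22 + 2*G (b(G) = (2*G*(-11 + G))/G = -22 + 2*G)
(35804 + b(11))*(8368 - 48373) = (35804 + (-22 + 2*11))*(8368 - 48373) = (35804 + (-22 + 22))*(-40005) = (35804 + 0)*(-40005) = 35804*(-40005) = -1432339020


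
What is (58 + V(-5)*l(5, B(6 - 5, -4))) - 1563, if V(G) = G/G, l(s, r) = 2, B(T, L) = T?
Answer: -1503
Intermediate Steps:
V(G) = 1
(58 + V(-5)*l(5, B(6 - 5, -4))) - 1563 = (58 + 1*2) - 1563 = (58 + 2) - 1563 = 60 - 1563 = -1503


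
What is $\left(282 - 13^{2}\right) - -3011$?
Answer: $3124$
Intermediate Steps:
$\left(282 - 13^{2}\right) - -3011 = \left(282 - 169\right) + 3011 = 113 + 3011 = 3124$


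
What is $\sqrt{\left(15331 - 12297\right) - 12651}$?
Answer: $i \sqrt{9617} \approx 98.066 i$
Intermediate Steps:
$\sqrt{\left(15331 - 12297\right) - 12651} = \sqrt{3034 - 12651} = \sqrt{-9617} = i \sqrt{9617}$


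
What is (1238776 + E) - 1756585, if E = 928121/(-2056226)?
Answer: -1064733256955/2056226 ≈ -5.1781e+5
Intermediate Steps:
E = -928121/2056226 (E = 928121*(-1/2056226) = -928121/2056226 ≈ -0.45137)
(1238776 + E) - 1756585 = (1238776 - 928121/2056226) - 1756585 = 2547202491255/2056226 - 1756585 = -1064733256955/2056226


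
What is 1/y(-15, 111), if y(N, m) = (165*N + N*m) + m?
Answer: -1/4029 ≈ -0.00024820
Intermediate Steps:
y(N, m) = m + 165*N + N*m
1/y(-15, 111) = 1/(111 + 165*(-15) - 15*111) = 1/(111 - 2475 - 1665) = 1/(-4029) = -1/4029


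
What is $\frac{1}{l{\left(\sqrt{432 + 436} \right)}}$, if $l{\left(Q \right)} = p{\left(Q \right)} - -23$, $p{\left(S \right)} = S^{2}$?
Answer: $\frac{1}{891} \approx 0.0011223$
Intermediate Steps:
$l{\left(Q \right)} = 23 + Q^{2}$ ($l{\left(Q \right)} = Q^{2} - -23 = Q^{2} + 23 = 23 + Q^{2}$)
$\frac{1}{l{\left(\sqrt{432 + 436} \right)}} = \frac{1}{23 + \left(\sqrt{432 + 436}\right)^{2}} = \frac{1}{23 + \left(\sqrt{868}\right)^{2}} = \frac{1}{23 + \left(2 \sqrt{217}\right)^{2}} = \frac{1}{23 + 868} = \frac{1}{891}$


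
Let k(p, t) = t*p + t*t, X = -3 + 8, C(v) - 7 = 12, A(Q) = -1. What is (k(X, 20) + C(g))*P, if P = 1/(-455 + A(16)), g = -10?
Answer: -173/152 ≈ -1.1382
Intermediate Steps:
C(v) = 19 (C(v) = 7 + 12 = 19)
P = -1/456 (P = 1/(-455 - 1) = 1/(-456) = -1/456 ≈ -0.0021930)
X = 5
k(p, t) = t² + p*t (k(p, t) = p*t + t² = t² + p*t)
(k(X, 20) + C(g))*P = (20*(5 + 20) + 19)*(-1/456) = (20*25 + 19)*(-1/456) = (500 + 19)*(-1/456) = 519*(-1/456) = -173/152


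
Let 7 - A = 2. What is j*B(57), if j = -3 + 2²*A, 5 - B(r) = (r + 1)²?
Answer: -57103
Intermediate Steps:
A = 5 (A = 7 - 1*2 = 7 - 2 = 5)
B(r) = 5 - (1 + r)² (B(r) = 5 - (r + 1)² = 5 - (1 + r)²)
j = 17 (j = -3 + 2²*5 = -3 + 4*5 = -3 + 20 = 17)
j*B(57) = 17*(5 - (1 + 57)²) = 17*(5 - 1*58²) = 17*(5 - 1*3364) = 17*(5 - 3364) = 17*(-3359) = -57103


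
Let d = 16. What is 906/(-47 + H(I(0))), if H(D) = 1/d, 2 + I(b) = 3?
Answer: -14496/751 ≈ -19.302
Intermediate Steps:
I(b) = 1 (I(b) = -2 + 3 = 1)
H(D) = 1/16
906/(-47 + H(I(0))) = 906/(-47 + 1/16) = 906/(-751/16) = 906*(-16/751) = -14496/751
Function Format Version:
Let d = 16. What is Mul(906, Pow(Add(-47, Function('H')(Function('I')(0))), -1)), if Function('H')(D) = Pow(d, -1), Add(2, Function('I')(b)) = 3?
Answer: Rational(-14496, 751) ≈ -19.302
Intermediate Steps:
Function('I')(b) = 1 (Function('I')(b) = Add(-2, 3) = 1)
Function('H')(D) = Rational(1, 16) (Function('H')(D) = Pow(16, -1) = Rational(1, 16))
Mul(906, Pow(Add(-47, Function('H')(Function('I')(0))), -1)) = Mul(906, Pow(Add(-47, Rational(1, 16)), -1)) = Mul(906, Pow(Rational(-751, 16), -1)) = Mul(906, Rational(-16, 751)) = Rational(-14496, 751)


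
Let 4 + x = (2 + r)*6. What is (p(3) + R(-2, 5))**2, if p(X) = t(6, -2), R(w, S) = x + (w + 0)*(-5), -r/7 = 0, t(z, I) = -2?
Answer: 256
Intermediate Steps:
r = 0 (r = -7*0 = 0)
x = 8 (x = -4 + (2 + 0)*6 = -4 + 2*6 = -4 + 12 = 8)
R(w, S) = 8 - 5*w (R(w, S) = 8 + (w + 0)*(-5) = 8 + w*(-5) = 8 - 5*w)
p(X) = -2
(p(3) + R(-2, 5))**2 = (-2 + (8 - 5*(-2)))**2 = (-2 + (8 + 10))**2 = (-2 + 18)**2 = 16**2 = 256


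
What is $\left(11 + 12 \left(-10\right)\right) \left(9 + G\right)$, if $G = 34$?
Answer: $-4687$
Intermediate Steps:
$\left(11 + 12 \left(-10\right)\right) \left(9 + G\right) = \left(11 + 12 \left(-10\right)\right) \left(9 + 34\right) = \left(11 - 120\right) 43 = \left(-109\right) 43 = -4687$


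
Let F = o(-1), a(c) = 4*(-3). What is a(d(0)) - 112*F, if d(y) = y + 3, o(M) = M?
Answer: 100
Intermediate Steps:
d(y) = 3 + y
a(c) = -12
F = -1
a(d(0)) - 112*F = -12 - 112*(-1) = -12 + 112 = 100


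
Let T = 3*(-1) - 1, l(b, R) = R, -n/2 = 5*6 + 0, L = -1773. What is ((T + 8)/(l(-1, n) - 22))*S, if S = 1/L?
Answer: 2/72693 ≈ 2.7513e-5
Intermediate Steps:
n = -60 (n = -2*(5*6 + 0) = -2*(30 + 0) = -2*30 = -60)
T = -4 (T = -3 - 1 = -4)
S = -1/1773 (S = 1/(-1773) = -1/1773 ≈ -0.00056402)
((T + 8)/(l(-1, n) - 22))*S = ((-4 + 8)/(-60 - 22))*(-1/1773) = (4/(-82))*(-1/1773) = (4*(-1/82))*(-1/1773) = -2/41*(-1/1773) = 2/72693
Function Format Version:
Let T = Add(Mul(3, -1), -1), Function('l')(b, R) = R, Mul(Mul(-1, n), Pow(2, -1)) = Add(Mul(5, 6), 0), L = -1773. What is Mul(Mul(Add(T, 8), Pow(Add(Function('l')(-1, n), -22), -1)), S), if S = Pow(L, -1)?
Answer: Rational(2, 72693) ≈ 2.7513e-5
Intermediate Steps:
n = -60 (n = Mul(-2, Add(Mul(5, 6), 0)) = Mul(-2, Add(30, 0)) = Mul(-2, 30) = -60)
T = -4 (T = Add(-3, -1) = -4)
S = Rational(-1, 1773) (S = Pow(-1773, -1) = Rational(-1, 1773) ≈ -0.00056402)
Mul(Mul(Add(T, 8), Pow(Add(Function('l')(-1, n), -22), -1)), S) = Mul(Mul(Add(-4, 8), Pow(Add(-60, -22), -1)), Rational(-1, 1773)) = Mul(Mul(4, Pow(-82, -1)), Rational(-1, 1773)) = Mul(Mul(4, Rational(-1, 82)), Rational(-1, 1773)) = Mul(Rational(-2, 41), Rational(-1, 1773)) = Rational(2, 72693)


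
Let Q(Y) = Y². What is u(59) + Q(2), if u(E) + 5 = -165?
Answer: -166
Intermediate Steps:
u(E) = -170 (u(E) = -5 - 165 = -170)
u(59) + Q(2) = -170 + 2² = -170 + 4 = -166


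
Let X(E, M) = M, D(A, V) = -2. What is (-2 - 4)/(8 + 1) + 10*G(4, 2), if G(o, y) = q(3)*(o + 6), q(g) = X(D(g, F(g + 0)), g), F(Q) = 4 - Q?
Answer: 898/3 ≈ 299.33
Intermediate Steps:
q(g) = g
G(o, y) = 18 + 3*o (G(o, y) = 3*(o + 6) = 3*(6 + o) = 18 + 3*o)
(-2 - 4)/(8 + 1) + 10*G(4, 2) = (-2 - 4)/(8 + 1) + 10*(18 + 3*4) = -6/9 + 10*(18 + 12) = -6*⅑ + 10*30 = -⅔ + 300 = 898/3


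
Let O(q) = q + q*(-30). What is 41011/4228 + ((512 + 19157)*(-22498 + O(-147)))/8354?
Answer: -758044847563/17660356 ≈ -42924.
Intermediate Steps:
O(q) = -29*q (O(q) = q - 30*q = -29*q)
41011/4228 + ((512 + 19157)*(-22498 + O(-147)))/8354 = 41011/4228 + ((512 + 19157)*(-22498 - 29*(-147)))/8354 = 41011*(1/4228) + (19669*(-22498 + 4263))*(1/8354) = 41011/4228 + (19669*(-18235))*(1/8354) = 41011/4228 - 358664215*1/8354 = 41011/4228 - 358664215/8354 = -758044847563/17660356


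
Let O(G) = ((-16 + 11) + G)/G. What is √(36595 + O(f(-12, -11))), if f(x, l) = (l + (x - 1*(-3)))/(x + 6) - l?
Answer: √67665359/43 ≈ 191.30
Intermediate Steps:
f(x, l) = -l + (3 + l + x)/(6 + x) (f(x, l) = (l + (x + 3))/(6 + x) - l = (l + (3 + x))/(6 + x) - l = (3 + l + x)/(6 + x) - l = -l + (3 + l + x)/(6 + x))
O(G) = (-5 + G)/G
√(36595 + O(f(-12, -11))) = √(36595 + (-5 + (3 - 12 - 5*(-11) - 1*(-11)*(-12))/(6 - 12))/(((3 - 12 - 5*(-11) - 1*(-11)*(-12))/(6 - 12)))) = √(36595 + (-5 + (3 - 12 + 55 - 132)/(-6))/(((3 - 12 + 55 - 132)/(-6)))) = √(36595 + (-5 - ⅙*(-86))/((-⅙*(-86)))) = √(36595 + (-5 + 43/3)/(43/3)) = √(36595 + (3/43)*(28/3)) = √(36595 + 28/43) = √(1573613/43) = √67665359/43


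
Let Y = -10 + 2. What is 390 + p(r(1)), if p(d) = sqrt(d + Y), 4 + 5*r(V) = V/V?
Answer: 390 + I*sqrt(215)/5 ≈ 390.0 + 2.9326*I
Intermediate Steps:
Y = -8
r(V) = -3/5 (r(V) = -4/5 + (V/V)/5 = -4/5 + (1/5)*1 = -4/5 + 1/5 = -3/5)
p(d) = sqrt(-8 + d) (p(d) = sqrt(d - 8) = sqrt(-8 + d))
390 + p(r(1)) = 390 + sqrt(-8 - 3/5) = 390 + sqrt(-43/5) = 390 + I*sqrt(215)/5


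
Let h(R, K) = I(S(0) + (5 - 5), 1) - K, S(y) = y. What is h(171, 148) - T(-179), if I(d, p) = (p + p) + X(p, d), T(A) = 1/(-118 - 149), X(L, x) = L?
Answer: -38714/267 ≈ -145.00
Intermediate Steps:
T(A) = -1/267 (T(A) = 1/(-267) = -1/267)
I(d, p) = 3*p (I(d, p) = (p + p) + p = 2*p + p = 3*p)
h(R, K) = 3 - K (h(R, K) = 3*1 - K = 3 - K)
h(171, 148) - T(-179) = (3 - 1*148) - 1*(-1/267) = (3 - 148) + 1/267 = -145 + 1/267 = -38714/267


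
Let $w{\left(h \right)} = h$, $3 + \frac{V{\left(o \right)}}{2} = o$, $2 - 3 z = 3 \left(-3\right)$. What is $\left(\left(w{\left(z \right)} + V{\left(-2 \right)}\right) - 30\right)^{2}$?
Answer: $\frac{11881}{9} \approx 1320.1$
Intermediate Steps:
$z = \frac{11}{3}$ ($z = \frac{2}{3} - \frac{3 \left(-3\right)}{3} = \frac{2}{3} - -3 = \frac{2}{3} + 3 = \frac{11}{3} \approx 3.6667$)
$V{\left(o \right)} = -6 + 2 o$
$\left(\left(w{\left(z \right)} + V{\left(-2 \right)}\right) - 30\right)^{2} = \left(\left(\frac{11}{3} + \left(-6 + 2 \left(-2\right)\right)\right) - 30\right)^{2} = \left(\left(\frac{11}{3} - 10\right) - 30\right)^{2} = \left(- \frac{19}{3} - 30\right)^{2} = \left(- \frac{109}{3}\right)^{2} = \frac{11881}{9}$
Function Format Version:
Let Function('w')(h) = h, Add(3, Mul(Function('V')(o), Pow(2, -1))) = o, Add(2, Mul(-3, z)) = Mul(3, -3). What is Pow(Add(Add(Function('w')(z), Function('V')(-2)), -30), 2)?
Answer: Rational(11881, 9) ≈ 1320.1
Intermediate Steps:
z = Rational(11, 3) (z = Add(Rational(2, 3), Mul(Rational(-1, 3), Mul(3, -3))) = Add(Rational(2, 3), Mul(Rational(-1, 3), -9)) = Add(Rational(2, 3), 3) = Rational(11, 3) ≈ 3.6667)
Function('V')(o) = Add(-6, Mul(2, o))
Pow(Add(Add(Function('w')(z), Function('V')(-2)), -30), 2) = Pow(Add(Add(Rational(11, 3), Add(-6, Mul(2, -2))), -30), 2) = Pow(Add(Add(Rational(11, 3), Add(-6, -4)), -30), 2) = Pow(Add(Add(Rational(11, 3), -10), -30), 2) = Pow(Add(Rational(-19, 3), -30), 2) = Pow(Rational(-109, 3), 2) = Rational(11881, 9)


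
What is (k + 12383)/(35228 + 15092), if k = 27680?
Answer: 40063/50320 ≈ 0.79616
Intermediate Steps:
(k + 12383)/(35228 + 15092) = (27680 + 12383)/(35228 + 15092) = 40063/50320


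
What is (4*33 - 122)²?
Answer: 100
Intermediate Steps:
(4*33 - 122)² = (132 - 122)² = 10² = 100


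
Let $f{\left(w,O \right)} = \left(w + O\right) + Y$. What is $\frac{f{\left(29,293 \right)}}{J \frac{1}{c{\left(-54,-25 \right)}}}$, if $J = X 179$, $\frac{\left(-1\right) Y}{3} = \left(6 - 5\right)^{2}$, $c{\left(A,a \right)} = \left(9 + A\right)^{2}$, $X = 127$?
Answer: $\frac{645975}{22733} \approx 28.416$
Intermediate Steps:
$Y = -3$ ($Y = - 3 \left(6 - 5\right)^{2} = - 3 \cdot 1^{2} = \left(-3\right) 1 = -3$)
$f{\left(w,O \right)} = -3 + O + w$ ($f{\left(w,O \right)} = \left(w + O\right) - 3 = \left(O + w\right) - 3 = -3 + O + w$)
$J = 22733$ ($J = 127 \cdot 179 = 22733$)
$\frac{f{\left(29,293 \right)}}{J \frac{1}{c{\left(-54,-25 \right)}}} = \frac{-3 + 293 + 29}{22733 \frac{1}{\left(9 - 54\right)^{2}}} = \frac{319}{22733 \frac{1}{\left(-45\right)^{2}}} = \frac{319}{22733 \cdot \frac{1}{2025}} = \frac{319}{\frac{22733}{2025}} = 319 \cdot \frac{2025}{22733} = \frac{645975}{22733}$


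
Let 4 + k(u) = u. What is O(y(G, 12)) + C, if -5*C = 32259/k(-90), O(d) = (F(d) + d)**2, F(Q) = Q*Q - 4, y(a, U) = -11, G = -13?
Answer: 5313179/470 ≈ 11305.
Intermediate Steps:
k(u) = -4 + u
F(Q) = -4 + Q**2 (F(Q) = Q**2 - 4 = -4 + Q**2)
O(d) = (-4 + d + d**2)**2 (O(d) = ((-4 + d**2) + d)**2 = (-4 + d + d**2)**2)
C = 32259/470 (C = -32259/(5*(-4 - 90)) = -32259/(5*(-94)) = -32259*(-1)/(5*94) = -1/5*(-32259/94) = 32259/470 ≈ 68.636)
O(y(G, 12)) + C = (-4 - 11 + (-11)**2)**2 + 32259/470 = (-4 - 11 + 121)**2 + 32259/470 = 106**2 + 32259/470 = 11236 + 32259/470 = 5313179/470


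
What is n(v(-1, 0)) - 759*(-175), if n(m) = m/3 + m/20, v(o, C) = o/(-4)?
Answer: 31878023/240 ≈ 1.3283e+5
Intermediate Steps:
v(o, C) = -o/4 (v(o, C) = o*(-¼) = -o/4)
n(m) = 23*m/60 (n(m) = m*(⅓) + m*(1/20) = m/3 + m/20 = 23*m/60)
n(v(-1, 0)) - 759*(-175) = 23*(-¼*(-1))/60 - 759*(-175) = (23/60)*(¼) + 132825 = 23/240 + 132825 = 31878023/240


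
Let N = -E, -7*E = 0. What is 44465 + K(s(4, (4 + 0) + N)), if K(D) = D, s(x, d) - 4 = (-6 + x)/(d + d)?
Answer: 177875/4 ≈ 44469.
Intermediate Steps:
E = 0 (E = -1/7*0 = 0)
N = 0 (N = -1*0 = 0)
s(x, d) = 4 + (-6 + x)/(2*d) (s(x, d) = 4 + (-6 + x)/(d + d) = 4 + (-6 + x)/((2*d)) = 4 + (-6 + x)*(1/(2*d)) = 4 + (-6 + x)/(2*d))
44465 + K(s(4, (4 + 0) + N)) = 44465 + (-6 + 4 + 8*((4 + 0) + 0))/(2*((4 + 0) + 0)) = 44465 + (-6 + 4 + 8*(4 + 0))/(2*(4 + 0)) = 44465 + (1/2)*(-6 + 4 + 8*4)/4 = 44465 + (1/2)*(1/4)*(-6 + 4 + 32) = 44465 + (1/2)*(1/4)*30 = 44465 + 15/4 = 177875/4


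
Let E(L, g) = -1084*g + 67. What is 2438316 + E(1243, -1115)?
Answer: 3647043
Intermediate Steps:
E(L, g) = 67 - 1084*g
2438316 + E(1243, -1115) = 2438316 + (67 - 1084*(-1115)) = 2438316 + (67 + 1208660) = 2438316 + 1208727 = 3647043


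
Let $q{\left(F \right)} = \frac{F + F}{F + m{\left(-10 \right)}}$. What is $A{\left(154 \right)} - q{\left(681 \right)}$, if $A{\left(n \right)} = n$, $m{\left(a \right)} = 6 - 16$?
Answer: $\frac{101972}{671} \approx 151.97$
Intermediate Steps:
$m{\left(a \right)} = -10$ ($m{\left(a \right)} = 6 - 16 = -10$)
$q{\left(F \right)} = \frac{2 F}{-10 + F}$ ($q{\left(F \right)} = \frac{F + F}{F - 10} = \frac{2 F}{-10 + F}$)
$A{\left(154 \right)} - q{\left(681 \right)} = 154 - 2 \cdot 681 \frac{1}{-10 + 681} = 154 - 2 \cdot 681 \cdot \frac{1}{671} = 154 - \frac{1362}{671} = \frac{101972}{671}$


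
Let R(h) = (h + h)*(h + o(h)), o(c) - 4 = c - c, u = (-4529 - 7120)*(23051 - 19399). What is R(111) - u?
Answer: 42567678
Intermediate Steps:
u = -42542148 (u = -11649*3652 = -42542148)
o(c) = 4 (o(c) = 4 + (c - c) = 4 + 0 = 4)
R(h) = 2*h*(4 + h) (R(h) = (h + h)*(h + 4) = (2*h)*(4 + h) = 2*h*(4 + h))
R(111) - u = 2*111*(4 + 111) - 1*(-42542148) = 2*111*115 + 42542148 = 25530 + 42542148 = 42567678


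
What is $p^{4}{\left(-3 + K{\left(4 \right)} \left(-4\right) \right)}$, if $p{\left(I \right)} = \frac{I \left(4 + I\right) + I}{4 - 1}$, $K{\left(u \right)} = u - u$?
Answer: $16$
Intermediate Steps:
$K{\left(u \right)} = 0$
$p{\left(I \right)} = \frac{I}{3} + \frac{I \left(4 + I\right)}{3}$ ($p{\left(I \right)} = \frac{I + I \left(4 + I\right)}{3} = \left(I + I \left(4 + I\right)\right) \frac{1}{3} = \frac{I}{3} + \frac{I \left(4 + I\right)}{3}$)
$p^{4}{\left(-3 + K{\left(4 \right)} \left(-4\right) \right)} = \left(\frac{\left(-3 + 0 \left(-4\right)\right) \left(5 + \left(-3 + 0 \left(-4\right)\right)\right)}{3}\right)^{4} = \left(\frac{\left(-3 + 0\right) \left(5 + \left(-3 + 0\right)\right)}{3}\right)^{4} = \left(\frac{1}{3} \left(-3\right) \left(5 - 3\right)\right)^{4} = \left(\frac{1}{3} \left(-3\right) 2\right)^{4} = \left(-2\right)^{4} = 16$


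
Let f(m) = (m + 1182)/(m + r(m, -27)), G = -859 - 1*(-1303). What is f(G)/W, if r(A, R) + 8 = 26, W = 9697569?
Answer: 271/746712813 ≈ 3.6292e-7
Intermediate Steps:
G = 444 (G = -859 + 1303 = 444)
r(A, R) = 18 (r(A, R) = -8 + 26 = 18)
f(m) = (1182 + m)/(18 + m) (f(m) = (m + 1182)/(m + 18) = (1182 + m)/(18 + m))
f(G)/W = ((1182 + 444)/(18 + 444))/9697569 = (1626/462)*(1/9697569) = ((1/462)*1626)*(1/9697569) = (271/77)*(1/9697569) = 271/746712813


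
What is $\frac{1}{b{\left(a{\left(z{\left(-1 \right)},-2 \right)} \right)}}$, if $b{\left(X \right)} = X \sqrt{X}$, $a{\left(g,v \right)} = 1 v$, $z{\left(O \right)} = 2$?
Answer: $\frac{i \sqrt{2}}{4} \approx 0.35355 i$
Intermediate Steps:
$a{\left(g,v \right)} = v$
$b{\left(X \right)} = X^{\frac{3}{2}}$
$\frac{1}{b{\left(a{\left(z{\left(-1 \right)},-2 \right)} \right)}} = \frac{1}{\left(-2\right)^{\frac{3}{2}}} = \frac{1}{\left(-2\right) i \sqrt{2}} = \frac{i \sqrt{2}}{4}$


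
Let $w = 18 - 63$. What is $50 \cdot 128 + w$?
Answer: $6355$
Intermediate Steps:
$w = -45$ ($w = 18 - 63 = -45$)
$50 \cdot 128 + w = 50 \cdot 128 - 45 = 6400 - 45 = 6355$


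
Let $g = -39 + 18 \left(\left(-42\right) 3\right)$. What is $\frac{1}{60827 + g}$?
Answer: $\frac{1}{58520} \approx 1.7088 \cdot 10^{-5}$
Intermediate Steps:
$g = -2307$ ($g = -39 + 18 \left(-126\right) = -39 - 2268 = -2307$)
$\frac{1}{60827 + g} = \frac{1}{60827 - 2307} = \frac{1}{58520}$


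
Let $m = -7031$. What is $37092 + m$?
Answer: $30061$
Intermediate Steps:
$37092 + m = 37092 - 7031 = 30061$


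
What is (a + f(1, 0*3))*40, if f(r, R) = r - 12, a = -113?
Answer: -4960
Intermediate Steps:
f(r, R) = -12 + r
(a + f(1, 0*3))*40 = (-113 + (-12 + 1))*40 = (-113 - 11)*40 = -124*40 = -4960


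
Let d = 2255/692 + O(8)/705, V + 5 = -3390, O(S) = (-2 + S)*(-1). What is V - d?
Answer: -552623441/162620 ≈ -3398.3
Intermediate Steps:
O(S) = 2 - S
V = -3395 (V = -5 - 3390 = -3395)
d = 528541/162620 (d = 2255/692 + (2 - 1*8)/705 = 2255*(1/692) + (2 - 8)*(1/705) = 2255/692 - 6*1/705 = 2255/692 - 2/235 = 528541/162620 ≈ 3.2502)
V - d = -3395 - 1*528541/162620 = -3395 - 528541/162620 = -552623441/162620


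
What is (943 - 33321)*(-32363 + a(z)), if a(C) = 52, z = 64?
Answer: 1046165558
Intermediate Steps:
(943 - 33321)*(-32363 + a(z)) = (943 - 33321)*(-32363 + 52) = -32378*(-32311) = 1046165558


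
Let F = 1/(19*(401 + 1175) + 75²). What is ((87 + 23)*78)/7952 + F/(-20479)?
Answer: 1562455644907/1448094091388 ≈ 1.0790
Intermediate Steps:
F = 1/35569 (F = 1/(19*1576 + 5625) = 1/(29944 + 5625) = 1/35569 ≈ 2.8114e-5)
((87 + 23)*78)/7952 + F/(-20479) = ((87 + 23)*78)/7952 + (1/35569)/(-20479) = (110*78)*(1/7952) + (1/35569)*(-1/20479) = 8580*(1/7952) - 1/728417551 = 2145/1988 - 1/728417551 = 1562455644907/1448094091388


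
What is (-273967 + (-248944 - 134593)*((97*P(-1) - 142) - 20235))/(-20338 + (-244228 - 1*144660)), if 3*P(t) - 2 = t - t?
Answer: -11685386134/613839 ≈ -19037.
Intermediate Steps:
P(t) = ⅔ (P(t) = ⅔ + (t - t)/3 = ⅔ + (⅓)*0 = ⅔ + 0 = ⅔)
(-273967 + (-248944 - 134593)*((97*P(-1) - 142) - 20235))/(-20338 + (-244228 - 1*144660)) = (-273967 + (-248944 - 134593)*((97*(⅔) - 142) - 20235))/(-20338 + (-244228 - 1*144660)) = (-273967 - 383537*((194/3 - 142) - 20235))/(-20338 + (-244228 - 144660)) = (-273967 - 383537*(-232/3 - 20235))/(-20338 - 388888) = (-273967 - 383537*(-60937/3))/(-409226) = (-273967 + 23371594169/3)*(-1/409226) = (23370772268/3)*(-1/409226) = -11685386134/613839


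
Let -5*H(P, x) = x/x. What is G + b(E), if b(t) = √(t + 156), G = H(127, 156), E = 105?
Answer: -⅕ + 3*√29 ≈ 15.955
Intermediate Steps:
H(P, x) = -⅕ (H(P, x) = -x/(5*x) = -⅕*1 = -⅕)
G = -⅕ ≈ -0.20000
b(t) = √(156 + t)
G + b(E) = -⅕ + √(156 + 105) = -⅕ + √261 = -⅕ + 3*√29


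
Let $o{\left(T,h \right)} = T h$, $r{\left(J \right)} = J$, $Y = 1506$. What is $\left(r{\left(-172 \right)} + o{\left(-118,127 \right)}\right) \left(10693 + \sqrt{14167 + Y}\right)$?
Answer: $-162084494 - 15158 \sqrt{15673} \approx -1.6398 \cdot 10^{8}$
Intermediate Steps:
$\left(r{\left(-172 \right)} + o{\left(-118,127 \right)}\right) \left(10693 + \sqrt{14167 + Y}\right) = \left(-172 - 14986\right) \left(10693 + \sqrt{14167 + 1506}\right) = \left(-172 - 14986\right) \left(10693 + \sqrt{15673}\right) = - 15158 \left(10693 + \sqrt{15673}\right) = -162084494 - 15158 \sqrt{15673}$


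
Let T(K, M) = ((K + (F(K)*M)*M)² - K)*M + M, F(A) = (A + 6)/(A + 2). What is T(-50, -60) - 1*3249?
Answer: -633756309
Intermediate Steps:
F(A) = (6 + A)/(2 + A)
T(K, M) = M + M*((K + M²*(6 + K)/(2 + K))² - K) (T(K, M) = ((K + (((6 + K)/(2 + K))*M)*M)² - K)*M + M = ((K + (M*(6 + K)/(2 + K))*M)² - K)*M + M = ((K + M²*(6 + K)/(2 + K))² - K)*M + M = M*((K + M²*(6 + K)/(2 + K))² - K) + M = M + M*((K + M²*(6 + K)/(2 + K))² - K))
T(-50, -60) - 1*3249 = -60*((-50*(2 - 50) + (-60)²*(6 - 50))² + (2 - 50)²*(1 - 1*(-50)))/(2 - 50)² - 1*3249 = -60*((-50*(-48) + 3600*(-44))² + (-48)²*(1 + 50))/(-48)² - 3249 = -60*1/2304*((2400 - 158400)² + 2304*51) - 3249 = -60*1/2304*((-156000)² + 117504) - 3249 = -60*1/2304*(24336000000 + 117504) - 3249 = -60*1/2304*24336117504 - 3249 = -633753060 - 3249 = -633756309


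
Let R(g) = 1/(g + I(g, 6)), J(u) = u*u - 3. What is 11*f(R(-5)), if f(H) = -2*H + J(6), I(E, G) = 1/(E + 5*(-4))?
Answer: 23144/63 ≈ 367.37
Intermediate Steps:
I(E, G) = 1/(-20 + E) (I(E, G) = 1/(E - 20) = 1/(-20 + E))
J(u) = -3 + u**2 (J(u) = u**2 - 3 = -3 + u**2)
R(g) = 1/(g + 1/(-20 + g))
f(H) = 33 - 2*H (f(H) = -2*H + (-3 + 6**2) = -2*H + (-3 + 36) = -2*H + 33 = 33 - 2*H)
11*f(R(-5)) = 11*(33 - 2*(-20 - 5)/(1 - 5*(-20 - 5))) = 11*(33 - 2*(-25)/(1 - 5*(-25))) = 11*(33 - 2*(-25)/(1 + 125)) = 11*(33 - 2*(-25)/126) = 11*(33 - (-25)/63) = 11*(33 - 2*(-25/126)) = 11*(33 + 25/63) = 11*(2104/63) = 23144/63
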